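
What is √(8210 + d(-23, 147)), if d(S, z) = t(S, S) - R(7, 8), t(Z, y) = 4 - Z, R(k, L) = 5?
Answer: 14*√42 ≈ 90.730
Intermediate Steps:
d(S, z) = -1 - S (d(S, z) = (4 - S) - 1*5 = (4 - S) - 5 = -1 - S)
√(8210 + d(-23, 147)) = √(8210 + (-1 - 1*(-23))) = √(8210 + (-1 + 23)) = √(8210 + 22) = √8232 = 14*√42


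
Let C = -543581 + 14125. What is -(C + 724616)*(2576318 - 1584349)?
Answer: -193592670040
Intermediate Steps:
C = -529456
-(C + 724616)*(2576318 - 1584349) = -(-529456 + 724616)*(2576318 - 1584349) = -195160*991969 = -1*193592670040 = -193592670040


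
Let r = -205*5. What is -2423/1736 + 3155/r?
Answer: -1592131/355880 ≈ -4.4738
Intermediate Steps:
r = -1025
-2423/1736 + 3155/r = -2423/1736 + 3155/(-1025) = -2423*1/1736 + 3155*(-1/1025) = -2423/1736 - 631/205 = -1592131/355880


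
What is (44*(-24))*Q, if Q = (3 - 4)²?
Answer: -1056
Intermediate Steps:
Q = 1 (Q = (-1)² = 1)
(44*(-24))*Q = (44*(-24))*1 = -1056*1 = -1056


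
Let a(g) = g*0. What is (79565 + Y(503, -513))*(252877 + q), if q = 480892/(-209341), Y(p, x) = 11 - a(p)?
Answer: 4212518146898040/209341 ≈ 2.0123e+10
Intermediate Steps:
a(g) = 0
Y(p, x) = 11 (Y(p, x) = 11 - 1*0 = 11 + 0 = 11)
q = -480892/209341 (q = 480892*(-1/209341) = -480892/209341 ≈ -2.2972)
(79565 + Y(503, -513))*(252877 + q) = (79565 + 11)*(252877 - 480892/209341) = 79576*(52937043165/209341) = 4212518146898040/209341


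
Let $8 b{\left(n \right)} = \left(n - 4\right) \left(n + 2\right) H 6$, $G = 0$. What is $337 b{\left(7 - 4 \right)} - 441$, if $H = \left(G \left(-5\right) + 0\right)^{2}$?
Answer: $-441$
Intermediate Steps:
$H = 0$ ($H = \left(0 \left(-5\right) + 0\right)^{2} = \left(0 + 0\right)^{2} = 0^{2} = 0$)
$b{\left(n \right)} = 0$ ($b{\left(n \right)} = \frac{\left(n - 4\right) \left(n + 2\right) 0 \cdot 6}{8} = \frac{\left(-4 + n\right) \left(2 + n\right) 0 \cdot 6}{8} = \frac{0 \cdot 6}{8} = \frac{1}{8} \cdot 0 = 0$)
$337 b{\left(7 - 4 \right)} - 441 = 337 \cdot 0 - 441 = 0 - 441 = -441$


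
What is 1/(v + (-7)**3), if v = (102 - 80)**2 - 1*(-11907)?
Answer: 1/12048 ≈ 8.3001e-5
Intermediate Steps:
v = 12391 (v = 22**2 + 11907 = 484 + 11907 = 12391)
1/(v + (-7)**3) = 1/(12391 + (-7)**3) = 1/(12391 - 343) = 1/12048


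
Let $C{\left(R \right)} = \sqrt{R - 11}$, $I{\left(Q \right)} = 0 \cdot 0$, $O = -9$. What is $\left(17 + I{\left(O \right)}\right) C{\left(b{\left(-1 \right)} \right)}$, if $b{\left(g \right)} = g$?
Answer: $34 i \sqrt{3} \approx 58.89 i$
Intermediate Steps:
$I{\left(Q \right)} = 0$
$C{\left(R \right)} = \sqrt{-11 + R}$
$\left(17 + I{\left(O \right)}\right) C{\left(b{\left(-1 \right)} \right)} = \left(17 + 0\right) \sqrt{-11 - 1} = 17 \sqrt{-12} = 17 \cdot 2 i \sqrt{3} = 34 i \sqrt{3}$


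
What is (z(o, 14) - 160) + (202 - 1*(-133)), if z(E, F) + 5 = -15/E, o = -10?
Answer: 343/2 ≈ 171.50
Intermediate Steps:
z(E, F) = -5 - 15/E
(z(o, 14) - 160) + (202 - 1*(-133)) = ((-5 - 15/(-10)) - 160) + (202 - 1*(-133)) = ((-5 - 15*(-⅒)) - 160) + (202 + 133) = ((-5 + 3/2) - 160) + 335 = (-7/2 - 160) + 335 = -327/2 + 335 = 343/2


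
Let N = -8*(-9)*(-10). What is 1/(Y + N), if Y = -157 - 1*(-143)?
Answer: -1/734 ≈ -0.0013624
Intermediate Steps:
N = -720 (N = 72*(-10) = -720)
Y = -14 (Y = -157 + 143 = -14)
1/(Y + N) = 1/(-14 - 720) = 1/(-734) = -1/734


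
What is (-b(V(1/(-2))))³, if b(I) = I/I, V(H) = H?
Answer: -1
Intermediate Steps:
b(I) = 1
(-b(V(1/(-2))))³ = (-1*1)³ = (-1)³ = -1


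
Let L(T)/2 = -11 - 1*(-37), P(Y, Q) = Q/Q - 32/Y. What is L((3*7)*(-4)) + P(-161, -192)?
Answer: 8565/161 ≈ 53.199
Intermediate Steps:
P(Y, Q) = 1 - 32/Y
L(T) = 52 (L(T) = 2*(-11 - 1*(-37)) = 2*(-11 + 37) = 2*26 = 52)
L((3*7)*(-4)) + P(-161, -192) = 52 + (-32 - 161)/(-161) = 52 - 1/161*(-193) = 52 + 193/161 = 8565/161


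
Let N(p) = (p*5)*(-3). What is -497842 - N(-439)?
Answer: -504427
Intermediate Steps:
N(p) = -15*p (N(p) = (5*p)*(-3) = -15*p)
-497842 - N(-439) = -497842 - (-15)*(-439) = -497842 - 1*6585 = -497842 - 6585 = -504427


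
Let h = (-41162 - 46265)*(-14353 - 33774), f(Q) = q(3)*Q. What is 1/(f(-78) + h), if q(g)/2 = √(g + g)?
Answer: 4207599229/17703891271881248425 + 156*√6/17703891271881248425 ≈ 2.3767e-10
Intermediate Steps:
q(g) = 2*√2*√g (q(g) = 2*√(g + g) = 2*√(2*g) = 2*(√2*√g) = 2*√2*√g)
f(Q) = 2*Q*√6 (f(Q) = (2*√2*√3)*Q = (2*√6)*Q = 2*Q*√6)
h = 4207599229 (h = -87427*(-48127) = 4207599229)
1/(f(-78) + h) = 1/(2*(-78)*√6 + 4207599229) = 1/(-156*√6 + 4207599229) = 1/(4207599229 - 156*√6)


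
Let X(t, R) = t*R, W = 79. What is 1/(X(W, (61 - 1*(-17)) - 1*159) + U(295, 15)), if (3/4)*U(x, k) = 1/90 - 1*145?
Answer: -135/889963 ≈ -0.00015169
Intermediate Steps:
U(x, k) = -26098/135 (U(x, k) = 4*(1/90 - 1*145)/3 = 4*(1/90 - 145)/3 = (4/3)*(-13049/90) = -26098/135)
X(t, R) = R*t
1/(X(W, (61 - 1*(-17)) - 1*159) + U(295, 15)) = 1/(((61 - 1*(-17)) - 1*159)*79 - 26098/135) = 1/(((61 + 17) - 159)*79 - 26098/135) = 1/((78 - 159)*79 - 26098/135) = 1/(-81*79 - 26098/135) = 1/(-6399 - 26098/135) = 1/(-889963/135) = -135/889963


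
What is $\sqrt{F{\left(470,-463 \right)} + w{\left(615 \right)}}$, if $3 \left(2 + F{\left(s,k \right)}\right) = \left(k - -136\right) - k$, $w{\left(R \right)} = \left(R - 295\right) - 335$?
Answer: $\frac{\sqrt{255}}{3} \approx 5.3229$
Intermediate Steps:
$w{\left(R \right)} = -630 + R$ ($w{\left(R \right)} = \left(-295 + R\right) - 335 = -630 + R$)
$F{\left(s,k \right)} = \frac{130}{3}$ ($F{\left(s,k \right)} = -2 + \frac{\left(k - -136\right) - k}{3} = -2 + \frac{\left(k + 136\right) - k}{3} = -2 + \frac{\left(136 + k\right) - k}{3} = -2 + \frac{1}{3} \cdot 136 = -2 + \frac{136}{3} = \frac{130}{3}$)
$\sqrt{F{\left(470,-463 \right)} + w{\left(615 \right)}} = \sqrt{\frac{130}{3} + \left(-630 + 615\right)} = \sqrt{\frac{130}{3} - 15} = \sqrt{\frac{85}{3}} = \frac{\sqrt{255}}{3}$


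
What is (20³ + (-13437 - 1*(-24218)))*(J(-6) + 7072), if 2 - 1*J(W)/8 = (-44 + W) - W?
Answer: 139730640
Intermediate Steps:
J(W) = 368 (J(W) = 16 - 8*((-44 + W) - W) = 16 - 8*(-44) = 16 + 352 = 368)
(20³ + (-13437 - 1*(-24218)))*(J(-6) + 7072) = (20³ + (-13437 - 1*(-24218)))*(368 + 7072) = (8000 + (-13437 + 24218))*7440 = (8000 + 10781)*7440 = 18781*7440 = 139730640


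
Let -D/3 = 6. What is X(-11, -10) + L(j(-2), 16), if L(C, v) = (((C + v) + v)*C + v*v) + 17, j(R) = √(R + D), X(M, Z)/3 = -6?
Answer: 235 + 64*I*√5 ≈ 235.0 + 143.11*I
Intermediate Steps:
D = -18 (D = -3*6 = -18)
X(M, Z) = -18 (X(M, Z) = 3*(-6) = -18)
j(R) = √(-18 + R) (j(R) = √(R - 18) = √(-18 + R))
L(C, v) = 17 + v² + C*(C + 2*v) (L(C, v) = ((C + 2*v)*C + v²) + 17 = (C*(C + 2*v) + v²) + 17 = (v² + C*(C + 2*v)) + 17 = 17 + v² + C*(C + 2*v))
X(-11, -10) + L(j(-2), 16) = -18 + (17 + (√(-18 - 2))² + 16² + 2*√(-18 - 2)*16) = -18 + (17 + (√(-20))² + 256 + 2*√(-20)*16) = -18 + (17 + (2*I*√5)² + 256 + 2*(2*I*√5)*16) = -18 + (17 - 20 + 256 + 64*I*√5) = -18 + (253 + 64*I*√5) = 235 + 64*I*√5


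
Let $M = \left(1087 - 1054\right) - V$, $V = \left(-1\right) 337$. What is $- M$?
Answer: $-370$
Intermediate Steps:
$V = -337$
$M = 370$ ($M = \left(1087 - 1054\right) - -337 = \left(1087 - 1054\right) + 337 = 33 + 337 = 370$)
$- M = \left(-1\right) 370 = -370$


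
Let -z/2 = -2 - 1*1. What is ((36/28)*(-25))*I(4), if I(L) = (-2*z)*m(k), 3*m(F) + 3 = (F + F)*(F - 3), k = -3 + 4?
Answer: -900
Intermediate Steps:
k = 1
z = 6 (z = -2*(-2 - 1*1) = -2*(-2 - 1) = -2*(-3) = 6)
m(F) = -1 + 2*F*(-3 + F)/3 (m(F) = -1 + ((F + F)*(F - 3))/3 = -1 + ((2*F)*(-3 + F))/3 = -1 + (2*F*(-3 + F))/3 = -1 + 2*F*(-3 + F)/3)
I(L) = 28 (I(L) = (-2*6)*(-1 - 2*1 + (⅔)*1²) = -12*(-1 - 2 + (⅔)*1) = -12*(-1 - 2 + ⅔) = -12*(-7/3) = 28)
((36/28)*(-25))*I(4) = ((36/28)*(-25))*28 = ((36*(1/28))*(-25))*28 = ((9/7)*(-25))*28 = -225/7*28 = -900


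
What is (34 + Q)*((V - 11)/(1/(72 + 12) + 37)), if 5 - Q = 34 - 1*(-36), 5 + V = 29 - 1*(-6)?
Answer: -49476/3109 ≈ -15.914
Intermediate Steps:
V = 30 (V = -5 + (29 - 1*(-6)) = -5 + (29 + 6) = -5 + 35 = 30)
Q = -65 (Q = 5 - (34 - 1*(-36)) = 5 - (34 + 36) = 5 - 1*70 = 5 - 70 = -65)
(34 + Q)*((V - 11)/(1/(72 + 12) + 37)) = (34 - 65)*((30 - 11)/(1/(72 + 12) + 37)) = -589/(1/84 + 37) = -589/3109/84 = -589*84/3109 = -31*1596/3109 = -49476/3109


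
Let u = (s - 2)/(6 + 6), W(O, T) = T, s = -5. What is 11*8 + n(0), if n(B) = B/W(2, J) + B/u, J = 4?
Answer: 88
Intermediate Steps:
u = -7/12 (u = (-5 - 2)/(6 + 6) = -7/12 ≈ -0.58333)
n(B) = -41*B/28 (n(B) = B/4 + B/(-7/12) = B*(¼) + B*(-12/7) = B/4 - 12*B/7 = -41*B/28)
11*8 + n(0) = 11*8 - 41/28*0 = 88 + 0 = 88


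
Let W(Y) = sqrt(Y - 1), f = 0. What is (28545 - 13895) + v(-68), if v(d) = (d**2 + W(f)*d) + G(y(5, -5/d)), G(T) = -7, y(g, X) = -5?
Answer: 19267 - 68*I ≈ 19267.0 - 68.0*I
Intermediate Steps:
W(Y) = sqrt(-1 + Y)
v(d) = -7 + d**2 + I*d (v(d) = (d**2 + sqrt(-1 + 0)*d) - 7 = (d**2 + sqrt(-1)*d) - 7 = (d**2 + I*d) - 7 = -7 + d**2 + I*d)
(28545 - 13895) + v(-68) = (28545 - 13895) + (-7 + (-68)**2 + I*(-68)) = 14650 + (-7 + 4624 - 68*I) = 14650 + (4617 - 68*I) = 19267 - 68*I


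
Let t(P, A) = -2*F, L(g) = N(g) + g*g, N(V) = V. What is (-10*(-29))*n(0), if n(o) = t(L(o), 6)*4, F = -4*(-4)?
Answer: -37120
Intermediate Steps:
L(g) = g + g² (L(g) = g + g*g = g + g²)
F = 16
t(P, A) = -32 (t(P, A) = -2*16 = -32)
n(o) = -128 (n(o) = -32*4 = -128)
(-10*(-29))*n(0) = -10*(-29)*(-128) = 290*(-128) = -37120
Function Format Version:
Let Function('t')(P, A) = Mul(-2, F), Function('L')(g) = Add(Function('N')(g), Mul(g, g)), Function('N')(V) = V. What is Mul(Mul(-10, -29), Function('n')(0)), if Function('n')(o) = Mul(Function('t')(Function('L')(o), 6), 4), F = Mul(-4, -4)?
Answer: -37120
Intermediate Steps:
Function('L')(g) = Add(g, Pow(g, 2)) (Function('L')(g) = Add(g, Mul(g, g)) = Add(g, Pow(g, 2)))
F = 16
Function('t')(P, A) = -32 (Function('t')(P, A) = Mul(-2, 16) = -32)
Function('n')(o) = -128 (Function('n')(o) = Mul(-32, 4) = -128)
Mul(Mul(-10, -29), Function('n')(0)) = Mul(Mul(-10, -29), -128) = Mul(290, -128) = -37120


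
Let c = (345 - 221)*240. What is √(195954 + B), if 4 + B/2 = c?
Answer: √255466 ≈ 505.44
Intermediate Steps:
c = 29760 (c = 124*240 = 29760)
B = 59512 (B = -8 + 2*29760 = -8 + 59520 = 59512)
√(195954 + B) = √(195954 + 59512) = √255466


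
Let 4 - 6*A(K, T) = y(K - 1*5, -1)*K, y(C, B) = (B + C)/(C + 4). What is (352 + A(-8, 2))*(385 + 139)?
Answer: 5018872/27 ≈ 1.8588e+5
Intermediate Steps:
y(C, B) = (B + C)/(4 + C)
A(K, T) = ⅔ - K*(-6 + K)/(6*(-1 + K)) (A(K, T) = ⅔ - (-1 + (K - 1*5))/(4 + (K - 1*5))*K/6 = ⅔ - (-1 + (K - 5))/(4 + (K - 5))*K/6 = ⅔ - (-1 + (-5 + K))/(4 + (-5 + K))*K/6 = ⅔ - (-6 + K)/(-1 + K)*K/6 = ⅔ - K*(-6 + K)/(6*(-1 + K)))
(352 + A(-8, 2))*(385 + 139) = (352 + (-4 - 1*(-8)² + 10*(-8))/(6*(-1 - 8)))*(385 + 139) = (352 + (⅙)*(-4 - 1*64 - 80)/(-9))*524 = (352 + (⅙)*(-⅑)*(-4 - 64 - 80))*524 = (352 + (⅙)*(-⅑)*(-148))*524 = (352 + 74/27)*524 = (9578/27)*524 = 5018872/27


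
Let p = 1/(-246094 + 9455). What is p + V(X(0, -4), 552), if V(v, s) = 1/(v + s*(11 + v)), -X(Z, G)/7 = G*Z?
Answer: 230567/1436872008 ≈ 0.00016046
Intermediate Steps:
X(Z, G) = -7*G*Z
p = -1/236639 (p = 1/(-236639) = -1/236639 ≈ -4.2258e-6)
p + V(X(0, -4), 552) = -1/236639 + 1/(-7*(-4)*0 + 11*552 + 552*(-7*(-4)*0)) = -1/236639 + 1/(0 + 6072 + 552*0) = -1/236639 + 1/(0 + 6072 + 0) = -1/236639 + 1/6072 = 230567/1436872008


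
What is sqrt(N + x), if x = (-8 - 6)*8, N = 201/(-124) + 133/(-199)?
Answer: I*sqrt(17397832307)/12338 ≈ 10.691*I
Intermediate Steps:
N = -56491/24676 (N = 201*(-1/124) + 133*(-1/199) = -201/124 - 133/199 = -56491/24676 ≈ -2.2893)
x = -112 (x = -14*8 = -112)
sqrt(N + x) = sqrt(-56491/24676 - 112) = sqrt(-2820203/24676) = I*sqrt(17397832307)/12338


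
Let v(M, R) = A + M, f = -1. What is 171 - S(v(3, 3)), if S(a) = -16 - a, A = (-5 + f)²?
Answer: 226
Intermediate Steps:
A = 36 (A = (-5 - 1)² = (-6)² = 36)
v(M, R) = 36 + M
171 - S(v(3, 3)) = 171 - (-16 - (36 + 3)) = 171 - (-16 - 1*39) = 171 - (-16 - 39) = 171 - 1*(-55) = 171 + 55 = 226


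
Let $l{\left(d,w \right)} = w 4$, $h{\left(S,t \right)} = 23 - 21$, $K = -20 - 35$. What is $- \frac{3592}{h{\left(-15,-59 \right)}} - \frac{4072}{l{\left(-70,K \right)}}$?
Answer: $- \frac{97762}{55} \approx -1777.5$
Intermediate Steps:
$K = -55$ ($K = -20 - 35 = -55$)
$h{\left(S,t \right)} = 2$
$l{\left(d,w \right)} = 4 w$
$- \frac{3592}{h{\left(-15,-59 \right)}} - \frac{4072}{l{\left(-70,K \right)}} = - \frac{3592}{2} - \frac{4072}{4 \left(-55\right)} = \left(-3592\right) \frac{1}{2} - \frac{4072}{-220} = -1796 - - \frac{1018}{55} = -1796 + \frac{1018}{55} = - \frac{97762}{55}$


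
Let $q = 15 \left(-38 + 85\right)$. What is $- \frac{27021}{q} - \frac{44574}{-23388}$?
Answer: $- \frac{33363471}{916030} \approx -36.422$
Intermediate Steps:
$q = 705$ ($q = 15 \cdot 47 = 705$)
$- \frac{27021}{q} - \frac{44574}{-23388} = - \frac{27021}{705} - \frac{44574}{-23388} = \left(-27021\right) \frac{1}{705} - - \frac{7429}{3898} = - \frac{9007}{235} + \frac{7429}{3898} = - \frac{33363471}{916030}$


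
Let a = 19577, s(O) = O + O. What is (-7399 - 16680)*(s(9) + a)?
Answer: -471828005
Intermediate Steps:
s(O) = 2*O
(-7399 - 16680)*(s(9) + a) = (-7399 - 16680)*(2*9 + 19577) = -24079*(18 + 19577) = -24079*19595 = -471828005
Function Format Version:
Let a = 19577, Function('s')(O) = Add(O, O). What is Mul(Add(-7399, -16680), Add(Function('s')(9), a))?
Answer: -471828005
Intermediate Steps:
Function('s')(O) = Mul(2, O)
Mul(Add(-7399, -16680), Add(Function('s')(9), a)) = Mul(Add(-7399, -16680), Add(Mul(2, 9), 19577)) = Mul(-24079, Add(18, 19577)) = Mul(-24079, 19595) = -471828005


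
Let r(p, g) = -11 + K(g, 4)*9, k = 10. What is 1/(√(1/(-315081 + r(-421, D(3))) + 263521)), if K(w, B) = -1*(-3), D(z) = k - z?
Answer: √6539665880752790/41513121932 ≈ 0.0019480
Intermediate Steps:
D(z) = 10 - z
K(w, B) = 3
r(p, g) = 16 (r(p, g) = -11 + 3*9 = -11 + 27 = 16)
1/(√(1/(-315081 + r(-421, D(3))) + 263521)) = 1/(√(1/(-315081 + 16) + 263521)) = 1/(√(1/(-315065) + 263521)) = 1/(√(-1/315065 + 263521)) = 1/(√(83026243864/315065)) = 1/(2*√6539665880752790/315065) = √6539665880752790/41513121932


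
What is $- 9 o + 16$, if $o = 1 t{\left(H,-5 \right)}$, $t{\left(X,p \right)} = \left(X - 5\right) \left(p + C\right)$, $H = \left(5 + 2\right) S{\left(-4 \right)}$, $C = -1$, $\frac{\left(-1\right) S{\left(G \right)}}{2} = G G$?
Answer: $-12350$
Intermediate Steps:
$S{\left(G \right)} = - 2 G^{2}$ ($S{\left(G \right)} = - 2 G G = - 2 G^{2}$)
$H = -224$ ($H = \left(5 + 2\right) \left(- 2 \left(-4\right)^{2}\right) = 7 \left(\left(-2\right) 16\right) = 7 \left(-32\right) = -224$)
$t{\left(X,p \right)} = \left(-1 + p\right) \left(-5 + X\right)$ ($t{\left(X,p \right)} = \left(X - 5\right) \left(p - 1\right) = \left(-5 + X\right) \left(-1 + p\right) = \left(-1 + p\right) \left(-5 + X\right)$)
$o = 1374$ ($o = 1 \left(5 - -224 - -25 - -1120\right) = 1 \left(5 + 224 + 25 + 1120\right) = 1 \cdot 1374 = 1374$)
$- 9 o + 16 = \left(-9\right) 1374 + 16 = -12366 + 16 = -12350$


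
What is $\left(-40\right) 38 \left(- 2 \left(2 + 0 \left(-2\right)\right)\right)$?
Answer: $6080$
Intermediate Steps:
$\left(-40\right) 38 \left(- 2 \left(2 + 0 \left(-2\right)\right)\right) = - 1520 \left(- 2 \left(2 + 0\right)\right) = - 1520 \left(\left(-2\right) 2\right) = \left(-1520\right) \left(-4\right) = 6080$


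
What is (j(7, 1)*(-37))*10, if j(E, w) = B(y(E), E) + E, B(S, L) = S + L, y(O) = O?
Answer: -7770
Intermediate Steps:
B(S, L) = L + S
j(E, w) = 3*E (j(E, w) = (E + E) + E = 2*E + E = 3*E)
(j(7, 1)*(-37))*10 = ((3*7)*(-37))*10 = (21*(-37))*10 = -777*10 = -7770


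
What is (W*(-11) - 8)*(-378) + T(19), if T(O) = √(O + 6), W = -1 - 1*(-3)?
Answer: 11345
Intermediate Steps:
W = 2 (W = -1 + 3 = 2)
T(O) = √(6 + O)
(W*(-11) - 8)*(-378) + T(19) = (2*(-11) - 8)*(-378) + √(6 + 19) = (-22 - 8)*(-378) + √25 = -30*(-378) + 5 = 11340 + 5 = 11345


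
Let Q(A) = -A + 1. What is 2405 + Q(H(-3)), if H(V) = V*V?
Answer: 2397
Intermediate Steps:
H(V) = V²
Q(A) = 1 - A
2405 + Q(H(-3)) = 2405 + (1 - 1*(-3)²) = 2405 + (1 - 1*9) = 2405 + (1 - 9) = 2405 - 8 = 2397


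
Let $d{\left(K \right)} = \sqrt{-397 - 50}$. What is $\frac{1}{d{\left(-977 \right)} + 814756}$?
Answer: $\frac{814756}{663827339983} - \frac{i \sqrt{447}}{663827339983} \approx 1.2274 \cdot 10^{-6} - 3.1849 \cdot 10^{-11} i$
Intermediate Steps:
$d{\left(K \right)} = i \sqrt{447}$ ($d{\left(K \right)} = \sqrt{-447} = i \sqrt{447}$)
$\frac{1}{d{\left(-977 \right)} + 814756} = \frac{1}{i \sqrt{447} + 814756} = \frac{1}{814756 + i \sqrt{447}}$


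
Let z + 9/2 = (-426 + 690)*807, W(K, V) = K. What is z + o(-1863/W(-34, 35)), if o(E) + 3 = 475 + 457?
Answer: 427945/2 ≈ 2.1397e+5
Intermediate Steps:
o(E) = 929 (o(E) = -3 + (475 + 457) = -3 + 932 = 929)
z = 426087/2 (z = -9/2 + (-426 + 690)*807 = -9/2 + 264*807 = -9/2 + 213048 = 426087/2 ≈ 2.1304e+5)
z + o(-1863/W(-34, 35)) = 426087/2 + 929 = 427945/2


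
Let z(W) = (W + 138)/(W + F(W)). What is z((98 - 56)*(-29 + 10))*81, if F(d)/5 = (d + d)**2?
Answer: -8910/2122547 ≈ -0.0041978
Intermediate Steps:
F(d) = 20*d**2 (F(d) = 5*(d + d)**2 = 5*(2*d)**2 = 5*(4*d**2) = 20*d**2)
z(W) = (138 + W)/(W + 20*W**2) (z(W) = (W + 138)/(W + 20*W**2) = (138 + W)/(W + 20*W**2))
z((98 - 56)*(-29 + 10))*81 = ((138 + (98 - 56)*(-29 + 10))/((((98 - 56)*(-29 + 10)))*(1 + 20*((98 - 56)*(-29 + 10)))))*81 = ((138 + 42*(-19))/(((42*(-19)))*(1 + 20*(42*(-19)))))*81 = ((138 - 798)/((-798)*(1 + 20*(-798))))*81 = -1/798*(-660)/(1 - 15960)*81 = -1/798*(-660)/(-15959)*81 = -1/798*(-1/15959)*(-660)*81 = -110/2122547*81 = -8910/2122547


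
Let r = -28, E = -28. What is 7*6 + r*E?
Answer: 826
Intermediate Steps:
7*6 + r*E = 7*6 - 28*(-28) = 42 + 784 = 826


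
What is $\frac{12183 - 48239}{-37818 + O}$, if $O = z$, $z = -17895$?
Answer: $\frac{36056}{55713} \approx 0.64717$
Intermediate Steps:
$O = -17895$
$\frac{12183 - 48239}{-37818 + O} = \frac{12183 - 48239}{-37818 - 17895} = - \frac{36056}{-55713} = \left(-36056\right) \left(- \frac{1}{55713}\right) = \frac{36056}{55713}$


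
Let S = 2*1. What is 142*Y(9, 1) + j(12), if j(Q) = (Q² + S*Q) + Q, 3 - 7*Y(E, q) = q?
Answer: 1544/7 ≈ 220.57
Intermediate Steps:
S = 2
Y(E, q) = 3/7 - q/7
j(Q) = Q² + 3*Q (j(Q) = (Q² + 2*Q) + Q = Q² + 3*Q)
142*Y(9, 1) + j(12) = 142*(3/7 - ⅐*1) + 12*(3 + 12) = 142*(3/7 - ⅐) + 12*15 = 142*(2/7) + 180 = 284/7 + 180 = 1544/7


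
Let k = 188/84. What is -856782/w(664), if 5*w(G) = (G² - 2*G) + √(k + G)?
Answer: -39544464768480/4057620545113 + 4283910*√293811/4057620545113 ≈ -9.7451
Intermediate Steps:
k = 47/21 (k = 188*(1/84) = 47/21 ≈ 2.2381)
w(G) = -2*G/5 + G²/5 + √(47/21 + G)/5 (w(G) = ((G² - 2*G) + √(47/21 + G))/5 = (G² + √(47/21 + G) - 2*G)/5 = -2*G/5 + G²/5 + √(47/21 + G)/5)
-856782/w(664) = -856782/(-⅖*664 + (⅕)*664² + √(987 + 441*664)/105) = -856782/(-1328/5 + (⅕)*440896 + √(987 + 292824)/105) = -856782/(-1328/5 + 440896/5 + √293811/105) = -856782/(439568/5 + √293811/105)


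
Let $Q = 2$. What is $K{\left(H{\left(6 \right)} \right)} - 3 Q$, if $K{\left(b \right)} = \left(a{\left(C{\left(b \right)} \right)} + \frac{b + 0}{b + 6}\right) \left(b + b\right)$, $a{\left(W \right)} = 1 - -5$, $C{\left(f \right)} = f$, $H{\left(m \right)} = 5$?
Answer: $\frac{644}{11} \approx 58.545$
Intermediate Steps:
$a{\left(W \right)} = 6$ ($a{\left(W \right)} = 1 + 5 = 6$)
$K{\left(b \right)} = 2 b \left(6 + \frac{b}{6 + b}\right)$ ($K{\left(b \right)} = \left(6 + \frac{b + 0}{b + 6}\right) \left(b + b\right) = \left(6 + \frac{b}{6 + b}\right) 2 b = 2 b \left(6 + \frac{b}{6 + b}\right)$)
$K{\left(H{\left(6 \right)} \right)} - 3 Q = 2 \cdot 5 \frac{1}{6 + 5} \left(36 + 7 \cdot 5\right) - 6 = 2 \cdot 5 \cdot \frac{1}{11} \left(36 + 35\right) - 6 = 2 \cdot 5 \cdot \frac{1}{11} \cdot 71 - 6 = \frac{710}{11} - 6 = \frac{644}{11}$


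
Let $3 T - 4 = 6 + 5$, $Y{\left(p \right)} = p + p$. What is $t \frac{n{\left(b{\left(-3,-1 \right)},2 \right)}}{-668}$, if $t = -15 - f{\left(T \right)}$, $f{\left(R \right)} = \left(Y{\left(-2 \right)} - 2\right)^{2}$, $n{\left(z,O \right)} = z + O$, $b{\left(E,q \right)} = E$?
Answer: $- \frac{51}{668} \approx -0.076347$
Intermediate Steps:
$n{\left(z,O \right)} = O + z$
$Y{\left(p \right)} = 2 p$
$T = 5$ ($T = \frac{4}{3} + \frac{6 + 5}{3} = \frac{4}{3} + \frac{1}{3} \cdot 11 = \frac{4}{3} + \frac{11}{3} = 5$)
$f{\left(R \right)} = 36$ ($f{\left(R \right)} = \left(2 \left(-2\right) - 2\right)^{2} = \left(-4 - 2\right)^{2} = \left(-6\right)^{2} = 36$)
$t = -51$ ($t = -15 - 36 = -51$)
$t \frac{n{\left(b{\left(-3,-1 \right)},2 \right)}}{-668} = - 51 \frac{2 - 3}{-668} = - 51 \left(\left(-1\right) \left(- \frac{1}{668}\right)\right) = \left(-51\right) \frac{1}{668} = - \frac{51}{668}$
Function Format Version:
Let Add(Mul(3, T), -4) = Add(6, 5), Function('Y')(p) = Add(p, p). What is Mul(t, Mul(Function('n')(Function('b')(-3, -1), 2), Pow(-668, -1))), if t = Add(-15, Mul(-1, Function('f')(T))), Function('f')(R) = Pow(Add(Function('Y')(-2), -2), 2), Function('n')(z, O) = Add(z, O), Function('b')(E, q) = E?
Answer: Rational(-51, 668) ≈ -0.076347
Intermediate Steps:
Function('n')(z, O) = Add(O, z)
Function('Y')(p) = Mul(2, p)
T = 5 (T = Add(Rational(4, 3), Mul(Rational(1, 3), Add(6, 5))) = Add(Rational(4, 3), Mul(Rational(1, 3), 11)) = Add(Rational(4, 3), Rational(11, 3)) = 5)
Function('f')(R) = 36 (Function('f')(R) = Pow(Add(Mul(2, -2), -2), 2) = Pow(Add(-4, -2), 2) = Pow(-6, 2) = 36)
t = -51 (t = Add(-15, Mul(-1, 36)) = Add(-15, -36) = -51)
Mul(t, Mul(Function('n')(Function('b')(-3, -1), 2), Pow(-668, -1))) = Mul(-51, Mul(Add(2, -3), Pow(-668, -1))) = Mul(-51, Mul(-1, Rational(-1, 668))) = Mul(-51, Rational(1, 668)) = Rational(-51, 668)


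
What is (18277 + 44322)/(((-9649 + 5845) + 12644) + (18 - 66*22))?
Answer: 62599/7406 ≈ 8.4525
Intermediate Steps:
(18277 + 44322)/(((-9649 + 5845) + 12644) + (18 - 66*22)) = 62599/((-3804 + 12644) + (18 - 1452)) = 62599/(8840 - 1434) = 62599/7406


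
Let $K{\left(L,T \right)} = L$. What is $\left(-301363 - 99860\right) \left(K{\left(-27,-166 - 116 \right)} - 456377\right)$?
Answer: $183119782092$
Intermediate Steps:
$\left(-301363 - 99860\right) \left(K{\left(-27,-166 - 116 \right)} - 456377\right) = \left(-301363 - 99860\right) \left(-27 - 456377\right) = \left(-401223\right) \left(-456404\right) = 183119782092$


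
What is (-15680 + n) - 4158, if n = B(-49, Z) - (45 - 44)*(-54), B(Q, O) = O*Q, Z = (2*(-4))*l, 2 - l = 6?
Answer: -21352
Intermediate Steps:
l = -4 (l = 2 - 1*6 = 2 - 6 = -4)
Z = 32 (Z = (2*(-4))*(-4) = -8*(-4) = 32)
n = -1514 (n = 32*(-49) - (45 - 44)*(-54) = -1568 - (-54) = -1568 - 1*(-54) = -1568 + 54 = -1514)
(-15680 + n) - 4158 = (-15680 - 1514) - 4158 = -17194 - 4158 = -21352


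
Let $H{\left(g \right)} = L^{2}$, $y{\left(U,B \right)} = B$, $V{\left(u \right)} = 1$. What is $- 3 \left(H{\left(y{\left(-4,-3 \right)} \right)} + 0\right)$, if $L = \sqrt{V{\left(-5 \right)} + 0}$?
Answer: $-3$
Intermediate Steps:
$L = 1$ ($L = \sqrt{1 + 0} = \sqrt{1} = 1$)
$H{\left(g \right)} = 1$ ($H{\left(g \right)} = 1^{2} = 1$)
$- 3 \left(H{\left(y{\left(-4,-3 \right)} \right)} + 0\right) = - 3 \left(1 + 0\right) = \left(-3\right) 1 = -3$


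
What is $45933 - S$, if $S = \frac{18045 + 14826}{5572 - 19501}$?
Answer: $\frac{213277876}{4643} \approx 45935.0$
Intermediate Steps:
$S = - \frac{10957}{4643}$ ($S = \frac{32871}{-13929} = 32871 \left(- \frac{1}{13929}\right) = - \frac{10957}{4643} \approx -2.3599$)
$45933 - S = 45933 - - \frac{10957}{4643} = 45933 + \frac{10957}{4643} = \frac{213277876}{4643}$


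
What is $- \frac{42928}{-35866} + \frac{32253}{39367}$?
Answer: $\frac{1423366337}{705968411} \approx 2.0162$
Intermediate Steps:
$- \frac{42928}{-35866} + \frac{32253}{39367} = \left(-42928\right) \left(- \frac{1}{35866}\right) + 32253 \cdot \frac{1}{39367} = \frac{21464}{17933} + \frac{32253}{39367} = \frac{1423366337}{705968411}$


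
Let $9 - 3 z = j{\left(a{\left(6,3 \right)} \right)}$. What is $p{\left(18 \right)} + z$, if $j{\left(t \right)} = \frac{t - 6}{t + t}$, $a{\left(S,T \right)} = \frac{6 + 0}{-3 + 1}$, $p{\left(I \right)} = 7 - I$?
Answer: $- \frac{17}{2} \approx -8.5$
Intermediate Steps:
$a{\left(S,T \right)} = -3$ ($a{\left(S,T \right)} = \frac{6}{-2} = 6 \left(- \frac{1}{2}\right) = -3$)
$j{\left(t \right)} = \frac{-6 + t}{2 t}$
$z = \frac{5}{2}$ ($z = 3 - \frac{\frac{1}{2} \frac{1}{-3} \left(-6 - 3\right)}{3} = 3 - \frac{\frac{1}{2} \left(- \frac{1}{3}\right) \left(-9\right)}{3} = 3 - \frac{1}{2} = \frac{5}{2} \approx 2.5$)
$p{\left(18 \right)} + z = \left(7 - 18\right) + \frac{5}{2} = -11 + \frac{5}{2} = - \frac{17}{2}$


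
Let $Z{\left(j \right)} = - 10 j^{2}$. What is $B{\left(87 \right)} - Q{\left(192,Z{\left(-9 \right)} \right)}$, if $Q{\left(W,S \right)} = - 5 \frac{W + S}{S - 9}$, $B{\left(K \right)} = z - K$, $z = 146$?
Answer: $\frac{17137}{273} \approx 62.773$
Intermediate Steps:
$B{\left(K \right)} = 146 - K$
$Q{\left(W,S \right)} = - \frac{5 \left(S + W\right)}{-9 + S}$ ($Q{\left(W,S \right)} = - 5 \frac{S + W}{-9 + S} = - \frac{5 \left(S + W\right)}{-9 + S}$)
$B{\left(87 \right)} - Q{\left(192,Z{\left(-9 \right)} \right)} = \left(146 - 87\right) - \frac{5 \left(- \left(-10\right) \left(-9\right)^{2} - 192\right)}{-9 - 10 \left(-9\right)^{2}} = \left(146 - 87\right) - \frac{5 \left(- \left(-10\right) 81 - 192\right)}{-9 - 810} = 59 - \frac{5 \left(\left(-1\right) \left(-810\right) - 192\right)}{-9 - 810} = 59 - \frac{5 \left(810 - 192\right)}{-819} = 59 - 5 \left(- \frac{1}{819}\right) 618 = 59 - - \frac{1030}{273} = 59 + \frac{1030}{273} = \frac{17137}{273}$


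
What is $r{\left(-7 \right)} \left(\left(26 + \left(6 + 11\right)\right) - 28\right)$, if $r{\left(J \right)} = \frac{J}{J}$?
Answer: $15$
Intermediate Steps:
$r{\left(J \right)} = 1$
$r{\left(-7 \right)} \left(\left(26 + \left(6 + 11\right)\right) - 28\right) = 1 \left(\left(26 + \left(6 + 11\right)\right) - 28\right) = 1 \left(\left(26 + 17\right) - 28\right) = 1 \left(43 - 28\right) = 1 \cdot 15 = 15$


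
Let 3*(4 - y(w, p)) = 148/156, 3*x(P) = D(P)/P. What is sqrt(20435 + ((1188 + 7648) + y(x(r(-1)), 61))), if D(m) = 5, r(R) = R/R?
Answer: sqrt(44526794)/39 ≈ 171.10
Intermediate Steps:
r(R) = 1
x(P) = 5/(3*P) (x(P) = (5/P)/3 = 5/(3*P))
y(w, p) = 431/117 (y(w, p) = 4 - 148/(3*156) = 4 - 1/3*37/39 = 4 - 37/117 = 431/117)
sqrt(20435 + ((1188 + 7648) + y(x(r(-1)), 61))) = sqrt(20435 + ((1188 + 7648) + 431/117)) = sqrt(20435 + (8836 + 431/117)) = sqrt(20435 + 1034243/117) = sqrt(3425138/117) = sqrt(44526794)/39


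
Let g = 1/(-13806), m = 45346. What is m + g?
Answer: 626046875/13806 ≈ 45346.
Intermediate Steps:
g = -1/13806 ≈ -7.2432e-5
m + g = 45346 - 1/13806 = 626046875/13806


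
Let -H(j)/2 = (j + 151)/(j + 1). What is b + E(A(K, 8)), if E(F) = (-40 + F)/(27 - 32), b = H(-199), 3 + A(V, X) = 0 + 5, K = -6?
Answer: 1174/165 ≈ 7.1152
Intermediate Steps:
A(V, X) = 2 (A(V, X) = -3 + (0 + 5) = -3 + 5 = 2)
H(j) = -2*(151 + j)/(1 + j) (H(j) = -2*(j + 151)/(j + 1) = -2*(151 + j)/(1 + j))
b = -16/33 (b = 2*(-151 - 1*(-199))/(1 - 199) = 2*(-151 + 199)/(-198) = 2*(-1/198)*48 = -16/33 ≈ -0.48485)
E(F) = 8 - F/5 (E(F) = (-40 + F)/(-5) = (-40 + F)*(-⅕) = 8 - F/5)
b + E(A(K, 8)) = -16/33 + (8 - ⅕*2) = -16/33 + (8 - ⅖) = -16/33 + 38/5 = 1174/165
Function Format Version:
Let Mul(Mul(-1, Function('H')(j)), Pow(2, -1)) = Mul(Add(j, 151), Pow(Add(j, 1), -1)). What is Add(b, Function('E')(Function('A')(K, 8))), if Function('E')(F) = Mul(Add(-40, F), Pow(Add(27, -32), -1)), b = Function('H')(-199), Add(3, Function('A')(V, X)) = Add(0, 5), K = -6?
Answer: Rational(1174, 165) ≈ 7.1152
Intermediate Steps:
Function('A')(V, X) = 2 (Function('A')(V, X) = Add(-3, Add(0, 5)) = Add(-3, 5) = 2)
Function('H')(j) = Mul(-2, Pow(Add(1, j), -1), Add(151, j)) (Function('H')(j) = Mul(-2, Mul(Add(j, 151), Pow(Add(j, 1), -1))) = Mul(-2, Mul(Add(151, j), Pow(Add(1, j), -1))) = Mul(-2, Mul(Pow(Add(1, j), -1), Add(151, j))) = Mul(-2, Pow(Add(1, j), -1), Add(151, j)))
b = Rational(-16, 33) (b = Mul(2, Pow(Add(1, -199), -1), Add(-151, Mul(-1, -199))) = Mul(2, Pow(-198, -1), Add(-151, 199)) = Mul(2, Rational(-1, 198), 48) = Rational(-16, 33) ≈ -0.48485)
Function('E')(F) = Add(8, Mul(Rational(-1, 5), F)) (Function('E')(F) = Mul(Add(-40, F), Pow(-5, -1)) = Mul(Add(-40, F), Rational(-1, 5)) = Add(8, Mul(Rational(-1, 5), F)))
Add(b, Function('E')(Function('A')(K, 8))) = Add(Rational(-16, 33), Add(8, Mul(Rational(-1, 5), 2))) = Add(Rational(-16, 33), Add(8, Rational(-2, 5))) = Add(Rational(-16, 33), Rational(38, 5)) = Rational(1174, 165)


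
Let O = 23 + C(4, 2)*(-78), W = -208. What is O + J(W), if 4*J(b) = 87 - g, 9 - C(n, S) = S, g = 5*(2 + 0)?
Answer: -2015/4 ≈ -503.75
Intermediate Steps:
g = 10 (g = 5*2 = 10)
C(n, S) = 9 - S
O = -523 (O = 23 + (9 - 1*2)*(-78) = 23 + (9 - 2)*(-78) = 23 + 7*(-78) = 23 - 546 = -523)
J(b) = 77/4 (J(b) = (87 - 1*10)/4 = (87 - 10)/4 = (¼)*77 = 77/4)
O + J(W) = -523 + 77/4 = -2015/4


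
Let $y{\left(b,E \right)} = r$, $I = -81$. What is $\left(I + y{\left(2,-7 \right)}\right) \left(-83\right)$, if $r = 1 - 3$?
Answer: $6889$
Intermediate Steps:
$r = -2$
$y{\left(b,E \right)} = -2$
$\left(I + y{\left(2,-7 \right)}\right) \left(-83\right) = \left(-81 - 2\right) \left(-83\right) = \left(-83\right) \left(-83\right) = 6889$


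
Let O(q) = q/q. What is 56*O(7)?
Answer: 56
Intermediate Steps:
O(q) = 1
56*O(7) = 56*1 = 56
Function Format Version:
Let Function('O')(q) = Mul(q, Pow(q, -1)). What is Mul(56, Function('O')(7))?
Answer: 56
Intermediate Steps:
Function('O')(q) = 1
Mul(56, Function('O')(7)) = Mul(56, 1) = 56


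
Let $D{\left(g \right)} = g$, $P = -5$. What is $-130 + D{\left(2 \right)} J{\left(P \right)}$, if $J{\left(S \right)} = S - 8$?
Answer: $-156$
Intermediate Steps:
$J{\left(S \right)} = -8 + S$
$-130 + D{\left(2 \right)} J{\left(P \right)} = -130 + 2 \left(-8 - 5\right) = -130 + 2 \left(-13\right) = -130 - 26 = -156$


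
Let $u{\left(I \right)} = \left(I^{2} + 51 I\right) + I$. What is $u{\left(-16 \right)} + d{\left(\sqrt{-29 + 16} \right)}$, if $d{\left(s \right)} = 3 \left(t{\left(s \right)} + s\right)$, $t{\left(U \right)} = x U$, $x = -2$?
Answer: $-576 - 3 i \sqrt{13} \approx -576.0 - 10.817 i$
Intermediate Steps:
$t{\left(U \right)} = - 2 U$
$d{\left(s \right)} = - 3 s$ ($d{\left(s \right)} = 3 \left(- 2 s + s\right) = 3 \left(- s\right) = - 3 s$)
$u{\left(I \right)} = I^{2} + 52 I$
$u{\left(-16 \right)} + d{\left(\sqrt{-29 + 16} \right)} = - 16 \left(52 - 16\right) - 3 \sqrt{-29 + 16} = \left(-16\right) 36 - 3 \sqrt{-13} = -576 - 3 i \sqrt{13}$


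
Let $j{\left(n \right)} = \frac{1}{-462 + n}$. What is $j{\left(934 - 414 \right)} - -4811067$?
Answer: $\frac{279041887}{58} \approx 4.8111 \cdot 10^{6}$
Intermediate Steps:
$j{\left(934 - 414 \right)} - -4811067 = \frac{1}{-462 + \left(934 - 414\right)} - -4811067 = \frac{1}{-462 + \left(934 - 414\right)} + 4811067 = \frac{1}{-462 + 520} + 4811067 = \frac{1}{58} + 4811067 = \frac{279041887}{58}$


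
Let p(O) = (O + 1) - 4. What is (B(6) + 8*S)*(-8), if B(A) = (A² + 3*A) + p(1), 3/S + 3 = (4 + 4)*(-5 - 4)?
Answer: -10336/25 ≈ -413.44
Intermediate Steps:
p(O) = -3 + O (p(O) = (1 + O) - 4 = -3 + O)
S = -1/25 (S = 3/(-3 + (4 + 4)*(-5 - 4)) = 3/(-3 + 8*(-9)) = 3/(-3 - 72) = 3/(-75) = 3*(-1/75) = -1/25 ≈ -0.040000)
B(A) = -2 + A² + 3*A (B(A) = (A² + 3*A) + (-3 + 1) = (A² + 3*A) - 2 = -2 + A² + 3*A)
(B(6) + 8*S)*(-8) = ((-2 + 6² + 3*6) + 8*(-1/25))*(-8) = ((-2 + 36 + 18) - 8/25)*(-8) = (52 - 8/25)*(-8) = (1292/25)*(-8) = -10336/25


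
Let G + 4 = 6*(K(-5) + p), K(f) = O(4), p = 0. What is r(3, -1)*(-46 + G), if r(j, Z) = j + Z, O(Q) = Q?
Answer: -52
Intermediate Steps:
K(f) = 4
r(j, Z) = Z + j
G = 20 (G = -4 + 6*(4 + 0) = -4 + 6*4 = -4 + 24 = 20)
r(3, -1)*(-46 + G) = (-1 + 3)*(-46 + 20) = 2*(-26) = -52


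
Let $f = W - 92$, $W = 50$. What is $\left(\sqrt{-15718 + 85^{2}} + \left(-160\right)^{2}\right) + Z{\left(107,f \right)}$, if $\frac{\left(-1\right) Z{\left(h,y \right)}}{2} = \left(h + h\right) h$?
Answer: $-20196 + i \sqrt{8493} \approx -20196.0 + 92.157 i$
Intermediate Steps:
$f = -42$ ($f = 50 - 92 = -42$)
$Z{\left(h,y \right)} = - 4 h^{2}$ ($Z{\left(h,y \right)} = - 2 \left(h + h\right) h = - 2 \cdot 2 h h = - 2 \cdot 2 h^{2} = - 4 h^{2}$)
$\left(\sqrt{-15718 + 85^{2}} + \left(-160\right)^{2}\right) + Z{\left(107,f \right)} = \left(\sqrt{-15718 + 85^{2}} + \left(-160\right)^{2}\right) - 4 \cdot 107^{2} = \left(\sqrt{-15718 + 7225} + 25600\right) - 45796 = \left(\sqrt{-8493} + 25600\right) - 45796 = \left(i \sqrt{8493} + 25600\right) - 45796 = \left(25600 + i \sqrt{8493}\right) - 45796 = -20196 + i \sqrt{8493}$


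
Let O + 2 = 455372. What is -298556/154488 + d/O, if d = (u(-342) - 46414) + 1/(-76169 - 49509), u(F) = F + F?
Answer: -150006665073011/73677890233164 ≈ -2.0360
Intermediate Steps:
O = 455370 (O = -2 + 455372 = 455370)
u(F) = 2*F
d = -5919182445/125678 (d = (2*(-342) - 46414) + 1/(-76169 - 49509) = (-684 - 46414) + 1/(-125678) = -47098 - 1/125678 = -5919182445/125678 ≈ -47098.)
-298556/154488 + d/O = -298556/154488 - 5919182445/125678/455370 = -298556*1/154488 - 5919182445/125678*1/455370 = -74639/38622 - 394612163/3815332724 = -150006665073011/73677890233164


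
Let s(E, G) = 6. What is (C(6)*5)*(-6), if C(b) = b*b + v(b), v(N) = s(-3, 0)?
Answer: -1260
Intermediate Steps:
v(N) = 6
C(b) = 6 + b**2 (C(b) = b*b + 6 = b**2 + 6 = 6 + b**2)
(C(6)*5)*(-6) = ((6 + 6**2)*5)*(-6) = ((6 + 36)*5)*(-6) = (42*5)*(-6) = 210*(-6) = -1260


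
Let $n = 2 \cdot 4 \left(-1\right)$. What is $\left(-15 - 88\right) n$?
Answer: $824$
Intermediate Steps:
$n = -8$ ($n = 8 \left(-1\right) = -8$)
$\left(-15 - 88\right) n = \left(-15 - 88\right) \left(-8\right) = \left(-103\right) \left(-8\right) = 824$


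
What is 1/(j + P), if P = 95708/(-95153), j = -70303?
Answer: -95153/6689637067 ≈ -1.4224e-5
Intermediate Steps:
P = -95708/95153 (P = 95708*(-1/95153) = -95708/95153 ≈ -1.0058)
1/(j + P) = 1/(-70303 - 95708/95153) = 1/(-6689637067/95153) = -95153/6689637067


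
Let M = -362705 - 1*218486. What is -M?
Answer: 581191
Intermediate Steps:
M = -581191 (M = -362705 - 218486 = -581191)
-M = -1*(-581191) = 581191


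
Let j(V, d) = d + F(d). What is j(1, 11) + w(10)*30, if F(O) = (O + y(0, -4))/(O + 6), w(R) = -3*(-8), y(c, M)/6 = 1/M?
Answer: 24873/34 ≈ 731.56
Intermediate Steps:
y(c, M) = 6/M
w(R) = 24
F(O) = (-3/2 + O)/(6 + O) (F(O) = (O + 6/(-4))/(O + 6) = (O + 6*(-1/4))/(6 + O) = (O - 3/2)/(6 + O) = (-3/2 + O)/(6 + O))
j(V, d) = d + (-3/2 + d)/(6 + d)
j(1, 11) + w(10)*30 = (-3/2 + 11**2 + 7*11)/(6 + 11) + 24*30 = (-3/2 + 121 + 77)/17 + 720 = (1/17)*(393/2) + 720 = 393/34 + 720 = 24873/34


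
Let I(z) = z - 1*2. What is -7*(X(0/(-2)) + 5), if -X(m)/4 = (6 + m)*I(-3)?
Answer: -875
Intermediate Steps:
I(z) = -2 + z (I(z) = z - 2 = -2 + z)
X(m) = 120 + 20*m (X(m) = -4*(6 + m)*(-2 - 3) = -4*(6 + m)*(-5) = -4*(-30 - 5*m) = 120 + 20*m)
-7*(X(0/(-2)) + 5) = -7*((120 + 20*(0/(-2))) + 5) = -7*((120 + 20*(0*(-1/2))) + 5) = -7*((120 + 20*0) + 5) = -7*((120 + 0) + 5) = -7*(120 + 5) = -7*125 = -875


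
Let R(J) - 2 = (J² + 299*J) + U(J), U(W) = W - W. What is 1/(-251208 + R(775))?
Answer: 1/581144 ≈ 1.7207e-6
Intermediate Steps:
U(W) = 0
R(J) = 2 + J² + 299*J (R(J) = 2 + ((J² + 299*J) + 0) = 2 + (J² + 299*J) = 2 + J² + 299*J)
1/(-251208 + R(775)) = 1/(-251208 + (2 + 775² + 299*775)) = 1/(-251208 + (2 + 600625 + 231725)) = 1/(-251208 + 832352) = 1/581144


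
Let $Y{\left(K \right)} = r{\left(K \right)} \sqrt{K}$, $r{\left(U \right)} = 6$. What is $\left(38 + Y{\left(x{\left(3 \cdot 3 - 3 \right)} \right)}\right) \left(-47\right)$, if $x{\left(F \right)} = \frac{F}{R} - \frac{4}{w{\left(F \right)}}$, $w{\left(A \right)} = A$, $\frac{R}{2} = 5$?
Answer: $-1786 - \frac{94 i \sqrt{15}}{5} \approx -1786.0 - 72.812 i$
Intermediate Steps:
$R = 10$ ($R = 2 \cdot 5 = 10$)
$x{\left(F \right)} = - \frac{4}{F} + \frac{F}{10}$ ($x{\left(F \right)} = \frac{F}{10} - \frac{4}{F} = - \frac{4}{F} + \frac{F}{10}$)
$Y{\left(K \right)} = 6 \sqrt{K}$
$\left(38 + Y{\left(x{\left(3 \cdot 3 - 3 \right)} \right)}\right) \left(-47\right) = \left(38 + 6 \sqrt{- \frac{4}{3 \cdot 3 - 3} + \frac{3 \cdot 3 - 3}{10}}\right) \left(-47\right) = \left(38 + 6 \sqrt{- \frac{4}{9 - 3} + \frac{9 - 3}{10}}\right) \left(-47\right) = \left(38 + 6 \sqrt{- \frac{4}{6} + \frac{1}{10} \cdot 6}\right) \left(-47\right) = \left(38 + 6 \sqrt{\left(-4\right) \frac{1}{6} + \frac{3}{5}}\right) \left(-47\right) = \left(38 + 6 \sqrt{- \frac{2}{3} + \frac{3}{5}}\right) \left(-47\right) = \left(38 + 6 \sqrt{- \frac{1}{15}}\right) \left(-47\right) = \left(38 + 6 \frac{i \sqrt{15}}{15}\right) \left(-47\right) = \left(38 + \frac{2 i \sqrt{15}}{5}\right) \left(-47\right) = -1786 - \frac{94 i \sqrt{15}}{5}$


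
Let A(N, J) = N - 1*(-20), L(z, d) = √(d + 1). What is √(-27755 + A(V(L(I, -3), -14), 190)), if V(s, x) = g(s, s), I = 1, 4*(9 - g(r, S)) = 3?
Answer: 3*I*√12323/2 ≈ 166.51*I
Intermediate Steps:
g(r, S) = 33/4 (g(r, S) = 9 - ¼*3 = 9 - ¾ = 33/4)
L(z, d) = √(1 + d)
V(s, x) = 33/4
A(N, J) = 20 + N (A(N, J) = N + 20 = 20 + N)
√(-27755 + A(V(L(I, -3), -14), 190)) = √(-27755 + (20 + 33/4)) = √(-27755 + 113/4) = √(-110907/4) = 3*I*√12323/2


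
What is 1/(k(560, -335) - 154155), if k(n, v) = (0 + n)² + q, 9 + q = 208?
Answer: 1/159644 ≈ 6.2639e-6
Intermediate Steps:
q = 199 (q = -9 + 208 = 199)
k(n, v) = 199 + n² (k(n, v) = (0 + n)² + 199 = n² + 199 = 199 + n²)
1/(k(560, -335) - 154155) = 1/((199 + 560²) - 154155) = 1/((199 + 313600) - 154155) = 1/(313799 - 154155) = 1/159644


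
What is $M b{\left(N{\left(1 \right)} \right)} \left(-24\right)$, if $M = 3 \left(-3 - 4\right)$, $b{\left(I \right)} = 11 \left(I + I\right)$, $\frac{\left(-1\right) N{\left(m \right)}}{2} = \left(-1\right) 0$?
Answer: $0$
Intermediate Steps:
$N{\left(m \right)} = 0$ ($N{\left(m \right)} = - 2 \left(\left(-1\right) 0\right) = \left(-2\right) 0 = 0$)
$b{\left(I \right)} = 22 I$ ($b{\left(I \right)} = 11 \cdot 2 I = 22 I$)
$M = -21$ ($M = 3 \left(-7\right) = -21$)
$M b{\left(N{\left(1 \right)} \right)} \left(-24\right) = - 21 \cdot 22 \cdot 0 \left(-24\right) = \left(-21\right) 0 \left(-24\right) = 0 \left(-24\right) = 0$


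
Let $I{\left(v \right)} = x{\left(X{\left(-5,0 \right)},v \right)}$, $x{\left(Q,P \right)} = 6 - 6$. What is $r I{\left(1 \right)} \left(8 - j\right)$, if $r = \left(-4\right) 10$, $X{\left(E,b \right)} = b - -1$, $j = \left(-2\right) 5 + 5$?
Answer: $0$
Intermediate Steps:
$j = -5$ ($j = -10 + 5 = -5$)
$X{\left(E,b \right)} = 1 + b$ ($X{\left(E,b \right)} = b + 1 = 1 + b$)
$x{\left(Q,P \right)} = 0$ ($x{\left(Q,P \right)} = 6 - 6 = 0$)
$r = -40$
$I{\left(v \right)} = 0$
$r I{\left(1 \right)} \left(8 - j\right) = \left(-40\right) 0 \left(8 - -5\right) = 0 \left(8 + 5\right) = 0 \cdot 13 = 0$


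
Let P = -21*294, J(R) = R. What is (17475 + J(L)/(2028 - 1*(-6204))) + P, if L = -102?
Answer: 15504955/1372 ≈ 11301.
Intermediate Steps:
P = -6174
(17475 + J(L)/(2028 - 1*(-6204))) + P = (17475 - 102/(2028 - 1*(-6204))) - 6174 = (17475 - 102/(2028 + 6204)) - 6174 = (17475 - 102/8232) - 6174 = (17475 - 102*1/8232) - 6174 = (17475 - 17/1372) - 6174 = 23975683/1372 - 6174 = 15504955/1372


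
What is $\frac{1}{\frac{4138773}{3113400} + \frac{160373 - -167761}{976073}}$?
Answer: $\frac{1012968559400}{1687118991343} \approx 0.60041$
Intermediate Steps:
$\frac{1}{\frac{4138773}{3113400} + \frac{160373 - -167761}{976073}} = \frac{1}{4138773 \cdot \frac{1}{3113400} + \left(160373 + 167761\right) \frac{1}{976073}} = \frac{1}{\frac{1379591}{1037800} + 328134 \cdot \frac{1}{976073}} = \frac{1}{\frac{1379591}{1037800} + \frac{328134}{976073}} = \frac{1}{\frac{1687118991343}{1012968559400}} = \frac{1012968559400}{1687118991343}$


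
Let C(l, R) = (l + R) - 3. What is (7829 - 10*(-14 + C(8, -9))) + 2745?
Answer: 10754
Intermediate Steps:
C(l, R) = -3 + R + l (C(l, R) = (R + l) - 3 = -3 + R + l)
(7829 - 10*(-14 + C(8, -9))) + 2745 = (7829 - 10*(-14 + (-3 - 9 + 8))) + 2745 = (7829 - 10*(-14 - 4)) + 2745 = (7829 - 10*(-18)) + 2745 = (7829 + 180) + 2745 = 8009 + 2745 = 10754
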